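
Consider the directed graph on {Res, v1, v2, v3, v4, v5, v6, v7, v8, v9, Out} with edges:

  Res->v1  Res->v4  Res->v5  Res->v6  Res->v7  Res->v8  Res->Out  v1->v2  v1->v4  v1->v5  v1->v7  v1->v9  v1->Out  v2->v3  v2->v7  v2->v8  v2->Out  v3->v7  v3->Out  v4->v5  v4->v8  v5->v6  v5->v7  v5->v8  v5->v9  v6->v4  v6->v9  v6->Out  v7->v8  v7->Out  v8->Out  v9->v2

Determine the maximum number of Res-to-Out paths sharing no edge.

Assign every edge capacity 1; by Menger, the answer equals the max flow.
Path Res→Out (+1); total 1.
Path Res→v1→Out (+1); total 2.
Path Res→v6→Out (+1); total 3.
Path Res→v7→Out (+1); total 4.
Path Res→v8→Out (+1); total 5.
Path Res→v5→v9→v2→Out (+1); total 6.
No residual Res→Out path; max flow = 6.
Certifying cut of size 6: {Res→Out, Res→v1, v6→Out, v7→Out, v8→Out, v9→v2}.

6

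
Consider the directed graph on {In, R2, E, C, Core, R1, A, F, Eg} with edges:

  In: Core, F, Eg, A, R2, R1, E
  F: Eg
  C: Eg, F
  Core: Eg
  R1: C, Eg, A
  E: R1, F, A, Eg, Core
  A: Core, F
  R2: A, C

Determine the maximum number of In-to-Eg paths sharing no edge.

Assign every edge capacity 1; by Menger, the answer equals the max flow.
Path In→Eg (+1); total 1.
Path In→E→Eg (+1); total 2.
Path In→Core→Eg (+1); total 3.
Path In→R1→Eg (+1); total 4.
Path In→F→Eg (+1); total 5.
Path In→R2→C→Eg (+1); total 6.
No residual In→Eg path; max flow = 6.
Certifying cut of size 6: {Core→Eg, F→Eg, In→E, In→Eg, In→R1, In→R2}.

6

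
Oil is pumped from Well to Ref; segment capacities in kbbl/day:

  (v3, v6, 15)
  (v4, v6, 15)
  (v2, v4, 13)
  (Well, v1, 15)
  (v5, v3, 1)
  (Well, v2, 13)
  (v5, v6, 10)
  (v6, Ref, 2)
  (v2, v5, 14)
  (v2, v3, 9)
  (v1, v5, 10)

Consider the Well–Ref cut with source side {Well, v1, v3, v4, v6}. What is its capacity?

Edges leaving {Well, v1, v3, v4, v6}: Well→v2 (13), v1→v5 (10), v6→Ref (2).
Cut capacity = 13 + 10 + 2 = 25.

25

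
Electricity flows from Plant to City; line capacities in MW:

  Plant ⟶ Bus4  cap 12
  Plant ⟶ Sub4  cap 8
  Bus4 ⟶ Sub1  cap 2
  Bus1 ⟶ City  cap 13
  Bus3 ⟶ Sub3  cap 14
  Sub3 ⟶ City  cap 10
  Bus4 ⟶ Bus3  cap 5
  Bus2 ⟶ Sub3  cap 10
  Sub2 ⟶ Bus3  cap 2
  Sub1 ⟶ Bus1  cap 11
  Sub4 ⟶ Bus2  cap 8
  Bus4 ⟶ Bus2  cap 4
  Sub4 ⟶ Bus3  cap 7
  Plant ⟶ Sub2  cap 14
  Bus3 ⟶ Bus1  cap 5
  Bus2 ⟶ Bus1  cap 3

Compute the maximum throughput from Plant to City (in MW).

Augment Plant→Bus4→Sub1→Bus1→City: bottleneck 2, flow now 2.
Augment Plant→Bus4→Bus3→Bus1→City: bottleneck 5, flow now 7.
Augment Plant→Bus4→Bus2→Bus1→City: bottleneck 3, flow now 10.
Augment Plant→Bus4→Bus2→Sub3→City: bottleneck 1, flow now 11.
Augment Plant→Sub2→Bus3→Sub3→City: bottleneck 2, flow now 13.
Augment Plant→Sub4→Bus3→Sub3→City: bottleneck 7, flow now 20.
No augmenting path remains; maximum flow = 20.
In the residual graph, reachable from Plant: {Plant, Bus4, Sub2, Sub4, Bus3, Bus2, Sub3}.
Min-cut edges: Bus4→Sub1 (2), Bus3→Bus1 (5), Bus2→Bus1 (3), Sub3→City (10); capacity 2 + 5 + 3 + 10 = 20.
This cut is saturated, so no flow can exceed 20.

20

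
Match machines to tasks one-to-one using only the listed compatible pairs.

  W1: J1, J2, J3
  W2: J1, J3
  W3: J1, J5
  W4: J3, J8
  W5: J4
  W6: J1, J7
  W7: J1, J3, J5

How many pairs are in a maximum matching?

Unit-capacity flow: source→left, listed edges, right→sink; max matching = max flow.
Augmenting path W1→J1 (+1); matched 1.
Augmenting path W2→J3 (+1); matched 2.
Augmenting path W3→J5 (+1); matched 3.
Augmenting path W4→J8 (+1); matched 4.
Augmenting path W5→J4 (+1); matched 5.
Augmenting path W6→J7 (+1); matched 6.
Augmenting path W7→J1→W1→J2 (+1); matched 7.
No augmenting path remains; maximum matching = 7.
König certificate: {W1, W2, W3, W4, W5, W6, W7} is a vertex cover of size 7 (every listed pair touches it), so no matching can be larger.

7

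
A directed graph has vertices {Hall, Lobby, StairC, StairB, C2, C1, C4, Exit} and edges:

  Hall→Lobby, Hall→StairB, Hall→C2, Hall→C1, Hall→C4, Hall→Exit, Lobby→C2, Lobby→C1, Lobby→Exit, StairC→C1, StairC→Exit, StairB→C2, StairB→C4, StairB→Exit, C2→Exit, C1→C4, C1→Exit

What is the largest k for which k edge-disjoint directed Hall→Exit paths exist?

Assign every edge capacity 1; by Menger, the answer equals the max flow.
Path Hall→Exit (+1); total 1.
Path Hall→Lobby→Exit (+1); total 2.
Path Hall→StairB→Exit (+1); total 3.
Path Hall→C2→Exit (+1); total 4.
Path Hall→C1→Exit (+1); total 5.
No residual Hall→Exit path; max flow = 5.
Certifying cut of size 5: {Hall→C1, Hall→C2, Hall→Exit, Hall→Lobby, Hall→StairB}.

5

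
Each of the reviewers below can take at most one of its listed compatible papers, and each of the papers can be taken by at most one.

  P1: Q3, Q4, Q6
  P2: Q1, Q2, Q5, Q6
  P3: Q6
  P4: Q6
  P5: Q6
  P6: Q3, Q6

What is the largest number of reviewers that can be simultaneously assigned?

Unit-capacity flow: source→left, listed edges, right→sink; max matching = max flow.
Augmenting path P1→Q3 (+1); matched 1.
Augmenting path P2→Q1 (+1); matched 2.
Augmenting path P3→Q6 (+1); matched 3.
Augmenting path P6→Q3→P1→Q4 (+1); matched 4.
No augmenting path remains; maximum matching = 4.
König certificate: {P1, P2, P6, Q6} is a vertex cover of size 4 (every listed pair touches it), so no matching can be larger.

4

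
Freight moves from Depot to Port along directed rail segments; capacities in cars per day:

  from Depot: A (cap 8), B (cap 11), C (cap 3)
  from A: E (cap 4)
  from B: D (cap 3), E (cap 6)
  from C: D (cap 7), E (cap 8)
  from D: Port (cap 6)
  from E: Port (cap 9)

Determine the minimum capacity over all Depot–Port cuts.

15

Augment Depot→A→E→Port: bottleneck 4, flow now 4.
Augment Depot→B→D→Port: bottleneck 3, flow now 7.
Augment Depot→B→E→Port: bottleneck 5, flow now 12.
Augment Depot→C→D→Port: bottleneck 3, flow now 15.
No augmenting path remains; maximum flow = 15.
By max-flow min-cut, the minimum cut capacity equals the max flow.
In the residual graph, reachable from Depot: {Depot, A, B, E}.
Min-cut edges: Depot→C (3), B→D (3), E→Port (9); capacity 3 + 3 + 9 = 15.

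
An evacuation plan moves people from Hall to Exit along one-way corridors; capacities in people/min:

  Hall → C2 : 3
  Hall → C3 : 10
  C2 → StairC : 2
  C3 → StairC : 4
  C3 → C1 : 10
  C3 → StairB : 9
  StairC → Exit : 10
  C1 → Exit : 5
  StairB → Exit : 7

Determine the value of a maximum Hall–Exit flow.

Augment Hall→C2→StairC→Exit: bottleneck 2, flow now 2.
Augment Hall→C3→StairC→Exit: bottleneck 4, flow now 6.
Augment Hall→C3→C1→Exit: bottleneck 5, flow now 11.
Augment Hall→C3→StairB→Exit: bottleneck 1, flow now 12.
No augmenting path remains; maximum flow = 12.
In the residual graph, reachable from Hall: {Hall, C2}.
Min-cut edges: Hall→C3 (10), C2→StairC (2); capacity 10 + 2 = 12.
This cut is saturated, so no flow can exceed 12.

12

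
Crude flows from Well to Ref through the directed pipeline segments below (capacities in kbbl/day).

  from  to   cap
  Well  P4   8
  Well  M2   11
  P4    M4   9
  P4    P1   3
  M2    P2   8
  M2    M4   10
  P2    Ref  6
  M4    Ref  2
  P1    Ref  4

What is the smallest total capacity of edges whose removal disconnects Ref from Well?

11

Augment Well→P4→M4→Ref: bottleneck 2, flow now 2.
Augment Well→P4→P1→Ref: bottleneck 3, flow now 5.
Augment Well→M2→P2→Ref: bottleneck 6, flow now 11.
No augmenting path remains; maximum flow = 11.
By max-flow min-cut, the minimum cut capacity equals the max flow.
In the residual graph, reachable from Well: {Well, P4, M2, P2, M4}.
Min-cut edges: P4→P1 (3), P2→Ref (6), M4→Ref (2); capacity 3 + 6 + 2 = 11.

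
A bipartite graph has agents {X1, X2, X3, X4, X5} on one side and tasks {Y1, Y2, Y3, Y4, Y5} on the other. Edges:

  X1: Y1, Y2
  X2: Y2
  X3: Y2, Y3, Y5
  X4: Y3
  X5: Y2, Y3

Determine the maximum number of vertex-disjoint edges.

Unit-capacity flow: source→left, listed edges, right→sink; max matching = max flow.
Augmenting path X1→Y1 (+1); matched 1.
Augmenting path X2→Y2 (+1); matched 2.
Augmenting path X3→Y3 (+1); matched 3.
Augmenting path X4→Y3→X3→Y5 (+1); matched 4.
No augmenting path remains; maximum matching = 4.
König certificate: {X1, X3, Y2, Y3} is a vertex cover of size 4 (every listed pair touches it), so no matching can be larger.

4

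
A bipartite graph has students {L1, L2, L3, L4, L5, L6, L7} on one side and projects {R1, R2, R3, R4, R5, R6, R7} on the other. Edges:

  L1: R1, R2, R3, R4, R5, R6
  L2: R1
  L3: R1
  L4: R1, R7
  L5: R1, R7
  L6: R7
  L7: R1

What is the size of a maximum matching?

Unit-capacity flow: source→left, listed edges, right→sink; max matching = max flow.
Augmenting path L1→R1 (+1); matched 1.
Augmenting path L4→R7 (+1); matched 2.
Augmenting path L2→R1→L1→R2 (+1); matched 3.
No augmenting path remains; maximum matching = 3.
König certificate: {L1, R1, R7} is a vertex cover of size 3 (every listed pair touches it), so no matching can be larger.

3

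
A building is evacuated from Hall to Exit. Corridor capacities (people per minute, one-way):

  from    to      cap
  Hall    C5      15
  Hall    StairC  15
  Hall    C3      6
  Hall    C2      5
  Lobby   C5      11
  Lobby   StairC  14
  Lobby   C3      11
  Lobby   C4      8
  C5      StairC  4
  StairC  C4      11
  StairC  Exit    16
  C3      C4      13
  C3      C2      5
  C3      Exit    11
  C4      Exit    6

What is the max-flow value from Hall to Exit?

25

Augment Hall→StairC→Exit: bottleneck 15, flow now 15.
Augment Hall→C3→Exit: bottleneck 6, flow now 21.
Augment Hall→C5→StairC→Exit: bottleneck 1, flow now 22.
Augment Hall→C5→StairC→C4→Exit: bottleneck 3, flow now 25.
No augmenting path remains; maximum flow = 25.
In the residual graph, reachable from Hall: {Hall, C5, C2}.
Min-cut edges: Hall→StairC (15), Hall→C3 (6), C5→StairC (4); capacity 15 + 6 + 4 = 25.
This cut is saturated, so no flow can exceed 25.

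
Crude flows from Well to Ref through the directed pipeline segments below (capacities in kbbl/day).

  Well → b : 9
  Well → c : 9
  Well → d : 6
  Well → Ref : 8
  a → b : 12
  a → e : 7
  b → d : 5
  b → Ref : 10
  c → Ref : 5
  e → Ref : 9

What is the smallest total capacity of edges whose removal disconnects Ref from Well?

Augment Well→Ref: bottleneck 8, flow now 8.
Augment Well→b→Ref: bottleneck 9, flow now 17.
Augment Well→c→Ref: bottleneck 5, flow now 22.
No augmenting path remains; maximum flow = 22.
By max-flow min-cut, the minimum cut capacity equals the max flow.
In the residual graph, reachable from Well: {Well, c, d}.
Min-cut edges: Well→b (9), Well→Ref (8), c→Ref (5); capacity 9 + 8 + 5 = 22.

22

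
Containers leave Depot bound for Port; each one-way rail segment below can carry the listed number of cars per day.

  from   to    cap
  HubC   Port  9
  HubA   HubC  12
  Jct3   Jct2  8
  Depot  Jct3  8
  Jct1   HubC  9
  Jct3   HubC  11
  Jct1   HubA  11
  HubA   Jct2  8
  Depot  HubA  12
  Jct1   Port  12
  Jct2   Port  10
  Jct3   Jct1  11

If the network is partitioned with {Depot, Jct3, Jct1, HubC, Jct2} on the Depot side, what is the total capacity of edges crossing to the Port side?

54

Edges leaving {Depot, Jct3, Jct1, HubC, Jct2}: Depot→HubA (12), Jct1→HubA (11), Jct1→Port (12), HubC→Port (9), Jct2→Port (10).
Cut capacity = 12 + 11 + 12 + 9 + 10 = 54.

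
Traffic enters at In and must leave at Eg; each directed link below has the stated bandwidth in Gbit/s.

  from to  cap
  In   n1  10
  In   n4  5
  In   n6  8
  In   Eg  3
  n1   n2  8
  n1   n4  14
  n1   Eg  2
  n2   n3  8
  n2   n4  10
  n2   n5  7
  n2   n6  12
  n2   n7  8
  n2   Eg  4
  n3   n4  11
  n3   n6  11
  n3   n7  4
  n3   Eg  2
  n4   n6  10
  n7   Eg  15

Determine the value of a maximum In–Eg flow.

Augment In→Eg: bottleneck 3, flow now 3.
Augment In→n1→Eg: bottleneck 2, flow now 5.
Augment In→n1→n2→Eg: bottleneck 4, flow now 9.
Augment In→n1→n2→n3→Eg: bottleneck 2, flow now 11.
Augment In→n1→n2→n7→Eg: bottleneck 2, flow now 13.
No augmenting path remains; maximum flow = 13.
In the residual graph, reachable from In: {In, n4, n6}.
Min-cut edges: In→n1 (10), In→Eg (3); capacity 10 + 3 = 13.
This cut is saturated, so no flow can exceed 13.

13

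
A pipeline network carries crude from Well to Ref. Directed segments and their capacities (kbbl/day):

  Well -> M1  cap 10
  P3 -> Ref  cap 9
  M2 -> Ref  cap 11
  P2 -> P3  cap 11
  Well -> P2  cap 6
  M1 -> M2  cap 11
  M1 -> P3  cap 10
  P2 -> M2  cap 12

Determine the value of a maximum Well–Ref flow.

Augment Well→M1→P3→Ref: bottleneck 9, flow now 9.
Augment Well→M1→M2→Ref: bottleneck 1, flow now 10.
Augment Well→P2→M2→Ref: bottleneck 6, flow now 16.
No augmenting path remains; maximum flow = 16.
In the residual graph, reachable from Well: {Well}.
Min-cut edges: Well→M1 (10), Well→P2 (6); capacity 10 + 6 = 16.
This cut is saturated, so no flow can exceed 16.

16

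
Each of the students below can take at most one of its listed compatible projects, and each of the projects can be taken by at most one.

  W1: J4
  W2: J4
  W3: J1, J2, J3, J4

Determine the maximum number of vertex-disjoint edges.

Unit-capacity flow: source→left, listed edges, right→sink; max matching = max flow.
Augmenting path W1→J4 (+1); matched 1.
Augmenting path W3→J1 (+1); matched 2.
No augmenting path remains; maximum matching = 2.
König certificate: {W3, J4} is a vertex cover of size 2 (every listed pair touches it), so no matching can be larger.

2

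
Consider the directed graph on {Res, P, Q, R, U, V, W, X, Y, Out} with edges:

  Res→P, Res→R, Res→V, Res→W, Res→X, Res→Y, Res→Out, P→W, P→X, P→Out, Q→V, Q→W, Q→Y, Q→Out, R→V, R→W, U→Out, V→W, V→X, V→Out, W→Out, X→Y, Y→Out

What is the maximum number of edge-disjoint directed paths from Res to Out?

Assign every edge capacity 1; by Menger, the answer equals the max flow.
Path Res→Out (+1); total 1.
Path Res→P→Out (+1); total 2.
Path Res→V→Out (+1); total 3.
Path Res→W→Out (+1); total 4.
Path Res→Y→Out (+1); total 5.
No residual Res→Out path; max flow = 5.
Certifying cut of size 5: {Res→Out, Res→P, V→Out, W→Out, Y→Out}.

5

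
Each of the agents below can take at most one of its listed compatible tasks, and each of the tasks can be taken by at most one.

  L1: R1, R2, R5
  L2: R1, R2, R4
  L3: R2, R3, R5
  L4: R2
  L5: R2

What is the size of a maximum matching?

Unit-capacity flow: source→left, listed edges, right→sink; max matching = max flow.
Augmenting path L1→R1 (+1); matched 1.
Augmenting path L2→R2 (+1); matched 2.
Augmenting path L3→R3 (+1); matched 3.
Augmenting path L4→R2→L2→R4 (+1); matched 4.
No augmenting path remains; maximum matching = 4.
König certificate: {L1, L2, L3, R2} is a vertex cover of size 4 (every listed pair touches it), so no matching can be larger.

4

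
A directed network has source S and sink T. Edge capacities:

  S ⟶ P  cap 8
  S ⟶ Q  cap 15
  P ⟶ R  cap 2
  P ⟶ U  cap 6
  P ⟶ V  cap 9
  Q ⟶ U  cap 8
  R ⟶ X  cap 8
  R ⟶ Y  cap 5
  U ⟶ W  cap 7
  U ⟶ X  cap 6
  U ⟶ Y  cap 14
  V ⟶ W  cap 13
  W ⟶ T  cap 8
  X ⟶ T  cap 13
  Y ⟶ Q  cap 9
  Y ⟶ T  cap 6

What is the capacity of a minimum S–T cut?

Augment S→P→R→X→T: bottleneck 2, flow now 2.
Augment S→P→U→W→T: bottleneck 6, flow now 8.
Augment S→Q→U→W→T: bottleneck 1, flow now 9.
Augment S→Q→U→X→T: bottleneck 6, flow now 15.
Augment S→Q→U→Y→T: bottleneck 1, flow now 16.
No augmenting path remains; maximum flow = 16.
By max-flow min-cut, the minimum cut capacity equals the max flow.
In the residual graph, reachable from S: {S, Q}.
Min-cut edges: S→P (8), Q→U (8); capacity 8 + 8 = 16.

16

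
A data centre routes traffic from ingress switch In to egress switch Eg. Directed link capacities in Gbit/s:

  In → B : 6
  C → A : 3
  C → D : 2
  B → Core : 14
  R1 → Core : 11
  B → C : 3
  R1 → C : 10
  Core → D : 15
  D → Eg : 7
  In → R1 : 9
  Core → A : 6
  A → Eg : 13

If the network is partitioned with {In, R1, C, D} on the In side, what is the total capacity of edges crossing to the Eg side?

Edges leaving {In, R1, C, D}: In→B (6), R1→Core (11), C→A (3), D→Eg (7).
Cut capacity = 6 + 11 + 3 + 7 = 27.

27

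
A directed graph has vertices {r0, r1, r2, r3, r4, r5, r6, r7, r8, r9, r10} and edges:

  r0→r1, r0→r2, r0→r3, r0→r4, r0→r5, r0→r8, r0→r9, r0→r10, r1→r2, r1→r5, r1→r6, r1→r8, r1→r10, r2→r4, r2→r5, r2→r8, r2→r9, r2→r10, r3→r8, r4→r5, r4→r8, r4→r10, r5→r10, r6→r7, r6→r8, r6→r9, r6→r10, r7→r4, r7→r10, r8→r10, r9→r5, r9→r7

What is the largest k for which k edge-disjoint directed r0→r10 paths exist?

7

Assign every edge capacity 1; by Menger, the answer equals the max flow.
Path r0→r10 (+1); total 1.
Path r0→r1→r10 (+1); total 2.
Path r0→r2→r10 (+1); total 3.
Path r0→r4→r10 (+1); total 4.
Path r0→r5→r10 (+1); total 5.
Path r0→r8→r10 (+1); total 6.
Path r0→r9→r7→r10 (+1); total 7.
No residual r0→r10 path; max flow = 7.
Certifying cut of size 7: {r0→r1, r0→r10, r0→r2, r0→r4, r0→r5, r0→r9, r8→r10}.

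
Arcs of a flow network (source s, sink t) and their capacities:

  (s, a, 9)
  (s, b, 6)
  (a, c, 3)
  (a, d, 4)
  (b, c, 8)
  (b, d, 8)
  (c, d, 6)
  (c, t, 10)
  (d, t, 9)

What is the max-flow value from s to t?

Augment s→a→c→t: bottleneck 3, flow now 3.
Augment s→a→d→t: bottleneck 4, flow now 7.
Augment s→b→c→t: bottleneck 6, flow now 13.
No augmenting path remains; maximum flow = 13.
In the residual graph, reachable from s: {s, a}.
Min-cut edges: s→b (6), a→c (3), a→d (4); capacity 6 + 3 + 4 = 13.
This cut is saturated, so no flow can exceed 13.

13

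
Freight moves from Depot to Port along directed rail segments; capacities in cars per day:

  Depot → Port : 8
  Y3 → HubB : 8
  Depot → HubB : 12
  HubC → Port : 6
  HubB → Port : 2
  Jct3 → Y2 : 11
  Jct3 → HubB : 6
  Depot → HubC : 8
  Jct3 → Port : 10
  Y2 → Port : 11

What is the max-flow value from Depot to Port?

16

Augment Depot→Port: bottleneck 8, flow now 8.
Augment Depot→HubC→Port: bottleneck 6, flow now 14.
Augment Depot→HubB→Port: bottleneck 2, flow now 16.
No augmenting path remains; maximum flow = 16.
In the residual graph, reachable from Depot: {Depot, HubC, HubB}.
Min-cut edges: Depot→Port (8), HubC→Port (6), HubB→Port (2); capacity 8 + 6 + 2 = 16.
This cut is saturated, so no flow can exceed 16.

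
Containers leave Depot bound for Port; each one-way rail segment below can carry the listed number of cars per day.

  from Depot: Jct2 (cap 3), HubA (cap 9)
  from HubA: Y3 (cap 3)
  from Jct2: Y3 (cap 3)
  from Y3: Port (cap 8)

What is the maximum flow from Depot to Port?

Augment Depot→HubA→Y3→Port: bottleneck 3, flow now 3.
Augment Depot→Jct2→Y3→Port: bottleneck 3, flow now 6.
No augmenting path remains; maximum flow = 6.
In the residual graph, reachable from Depot: {Depot, HubA}.
Min-cut edges: Depot→Jct2 (3), HubA→Y3 (3); capacity 3 + 3 = 6.
This cut is saturated, so no flow can exceed 6.

6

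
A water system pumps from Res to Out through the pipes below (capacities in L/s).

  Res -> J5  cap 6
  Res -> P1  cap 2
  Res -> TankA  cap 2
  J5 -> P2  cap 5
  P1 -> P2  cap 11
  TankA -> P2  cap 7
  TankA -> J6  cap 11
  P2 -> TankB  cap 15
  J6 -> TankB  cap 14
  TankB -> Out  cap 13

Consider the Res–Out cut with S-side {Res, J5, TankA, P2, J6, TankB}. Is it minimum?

Given cut capacity: 2 + 13 = 15.
Augment Res→J5→P2→TankB→Out: bottleneck 5, flow now 5.
Augment Res→P1→P2→TankB→Out: bottleneck 2, flow now 7.
Augment Res→TankA→P2→TankB→Out: bottleneck 2, flow now 9.
No augmenting path remains; maximum flow = 9.
In the residual graph, reachable from Res: {Res, J5}.
Min-cut edges: Res→P1 (2), Res→TankA (2), J5→P2 (5); capacity 2 + 2 + 5 = 9.
Cut capacity 15 exceeds the max flow 9, so it is not minimum.

No — its capacity is 15, but the minimum cut has capacity 9.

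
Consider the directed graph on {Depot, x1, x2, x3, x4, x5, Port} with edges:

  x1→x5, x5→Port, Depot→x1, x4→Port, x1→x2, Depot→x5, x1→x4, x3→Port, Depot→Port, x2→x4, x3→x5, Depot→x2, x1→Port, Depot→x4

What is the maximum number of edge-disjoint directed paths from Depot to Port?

Assign every edge capacity 1; by Menger, the answer equals the max flow.
Path Depot→Port (+1); total 1.
Path Depot→x1→Port (+1); total 2.
Path Depot→x4→Port (+1); total 3.
Path Depot→x5→Port (+1); total 4.
No residual Depot→Port path; max flow = 4.
Certifying cut of size 4: {Depot→Port, Depot→x1, Depot→x5, x4→Port}.

4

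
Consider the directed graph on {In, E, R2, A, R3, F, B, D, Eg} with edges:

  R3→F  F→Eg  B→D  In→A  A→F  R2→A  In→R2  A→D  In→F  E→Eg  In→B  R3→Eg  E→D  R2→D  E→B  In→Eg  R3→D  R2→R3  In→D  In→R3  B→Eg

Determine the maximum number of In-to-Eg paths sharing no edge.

Assign every edge capacity 1; by Menger, the answer equals the max flow.
Path In→Eg (+1); total 1.
Path In→R3→Eg (+1); total 2.
Path In→F→Eg (+1); total 3.
Path In→B→Eg (+1); total 4.
No residual In→Eg path; max flow = 4.
Certifying cut of size 4: {F→Eg, In→B, In→Eg, R3→Eg}.

4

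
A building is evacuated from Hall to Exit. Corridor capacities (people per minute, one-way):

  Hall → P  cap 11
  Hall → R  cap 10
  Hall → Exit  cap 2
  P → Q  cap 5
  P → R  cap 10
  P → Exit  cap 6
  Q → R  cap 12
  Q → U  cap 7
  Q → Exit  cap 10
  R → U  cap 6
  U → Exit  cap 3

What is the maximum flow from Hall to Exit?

16

Augment Hall→Exit: bottleneck 2, flow now 2.
Augment Hall→P→Exit: bottleneck 6, flow now 8.
Augment Hall→P→Q→Exit: bottleneck 5, flow now 13.
Augment Hall→R→U→Exit: bottleneck 3, flow now 16.
No augmenting path remains; maximum flow = 16.
In the residual graph, reachable from Hall: {Hall, R, U}.
Min-cut edges: Hall→P (11), Hall→Exit (2), U→Exit (3); capacity 11 + 2 + 3 = 16.
This cut is saturated, so no flow can exceed 16.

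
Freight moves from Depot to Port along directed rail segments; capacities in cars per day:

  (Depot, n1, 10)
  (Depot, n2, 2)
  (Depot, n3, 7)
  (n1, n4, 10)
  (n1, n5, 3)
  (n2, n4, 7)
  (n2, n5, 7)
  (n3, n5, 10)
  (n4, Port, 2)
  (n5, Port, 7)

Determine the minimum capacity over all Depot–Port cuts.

9

Augment Depot→n1→n4→Port: bottleneck 2, flow now 2.
Augment Depot→n1→n5→Port: bottleneck 3, flow now 5.
Augment Depot→n2→n5→Port: bottleneck 2, flow now 7.
Augment Depot→n3→n5→Port: bottleneck 2, flow now 9.
No augmenting path remains; maximum flow = 9.
By max-flow min-cut, the minimum cut capacity equals the max flow.
In the residual graph, reachable from Depot: {Depot, n1, n2, n3, n4, n5}.
Min-cut edges: n4→Port (2), n5→Port (7); capacity 2 + 7 = 9.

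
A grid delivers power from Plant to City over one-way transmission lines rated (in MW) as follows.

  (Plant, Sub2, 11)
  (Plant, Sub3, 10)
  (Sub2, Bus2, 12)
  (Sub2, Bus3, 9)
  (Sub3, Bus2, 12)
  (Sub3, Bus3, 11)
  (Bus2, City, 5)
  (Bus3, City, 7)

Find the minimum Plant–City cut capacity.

Augment Plant→Sub2→Bus2→City: bottleneck 5, flow now 5.
Augment Plant→Sub2→Bus3→City: bottleneck 6, flow now 11.
Augment Plant→Sub3→Bus3→City: bottleneck 1, flow now 12.
No augmenting path remains; maximum flow = 12.
By max-flow min-cut, the minimum cut capacity equals the max flow.
In the residual graph, reachable from Plant: {Plant, Sub2, Sub3, Bus2, Bus3}.
Min-cut edges: Bus2→City (5), Bus3→City (7); capacity 5 + 7 = 12.

12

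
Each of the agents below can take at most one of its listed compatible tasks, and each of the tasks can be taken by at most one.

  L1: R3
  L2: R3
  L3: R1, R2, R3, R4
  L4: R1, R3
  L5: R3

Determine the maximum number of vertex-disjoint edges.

3

Unit-capacity flow: source→left, listed edges, right→sink; max matching = max flow.
Augmenting path L1→R3 (+1); matched 1.
Augmenting path L3→R1 (+1); matched 2.
Augmenting path L4→R1→L3→R2 (+1); matched 3.
No augmenting path remains; maximum matching = 3.
König certificate: {L3, L4, R3} is a vertex cover of size 3 (every listed pair touches it), so no matching can be larger.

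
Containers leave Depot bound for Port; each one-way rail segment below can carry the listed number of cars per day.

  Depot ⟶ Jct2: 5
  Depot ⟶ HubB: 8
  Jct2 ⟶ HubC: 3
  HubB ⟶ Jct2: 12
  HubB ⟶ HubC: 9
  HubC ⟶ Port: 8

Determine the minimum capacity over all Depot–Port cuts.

8

Augment Depot→Jct2→HubC→Port: bottleneck 3, flow now 3.
Augment Depot→HubB→HubC→Port: bottleneck 5, flow now 8.
No augmenting path remains; maximum flow = 8.
By max-flow min-cut, the minimum cut capacity equals the max flow.
In the residual graph, reachable from Depot: {Depot, Jct2, HubB, HubC}.
Min-cut edges: HubC→Port (8); capacity 8 = 8.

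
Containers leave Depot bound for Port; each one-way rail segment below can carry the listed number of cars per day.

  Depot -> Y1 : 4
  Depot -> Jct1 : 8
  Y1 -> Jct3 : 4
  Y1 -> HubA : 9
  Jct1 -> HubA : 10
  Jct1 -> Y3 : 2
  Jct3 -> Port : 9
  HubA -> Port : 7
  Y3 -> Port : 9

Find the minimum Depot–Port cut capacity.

Augment Depot→Y1→Jct3→Port: bottleneck 4, flow now 4.
Augment Depot→Jct1→HubA→Port: bottleneck 7, flow now 11.
Augment Depot→Jct1→Y3→Port: bottleneck 1, flow now 12.
No augmenting path remains; maximum flow = 12.
By max-flow min-cut, the minimum cut capacity equals the max flow.
In the residual graph, reachable from Depot: {Depot}.
Min-cut edges: Depot→Y1 (4), Depot→Jct1 (8); capacity 4 + 8 = 12.

12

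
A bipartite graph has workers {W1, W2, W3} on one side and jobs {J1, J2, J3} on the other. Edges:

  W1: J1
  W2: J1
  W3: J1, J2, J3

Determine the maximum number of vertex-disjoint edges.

Unit-capacity flow: source→left, listed edges, right→sink; max matching = max flow.
Augmenting path W1→J1 (+1); matched 1.
Augmenting path W3→J2 (+1); matched 2.
No augmenting path remains; maximum matching = 2.
König certificate: {W3, J1} is a vertex cover of size 2 (every listed pair touches it), so no matching can be larger.

2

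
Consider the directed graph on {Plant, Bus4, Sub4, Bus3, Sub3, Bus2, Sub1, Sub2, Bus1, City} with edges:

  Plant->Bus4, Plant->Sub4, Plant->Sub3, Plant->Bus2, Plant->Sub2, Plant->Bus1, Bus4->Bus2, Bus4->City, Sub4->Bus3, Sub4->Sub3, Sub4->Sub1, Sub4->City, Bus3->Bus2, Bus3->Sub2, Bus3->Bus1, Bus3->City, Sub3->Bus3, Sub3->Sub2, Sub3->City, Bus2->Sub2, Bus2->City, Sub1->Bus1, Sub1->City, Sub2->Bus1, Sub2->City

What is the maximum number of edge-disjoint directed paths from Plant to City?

Assign every edge capacity 1; by Menger, the answer equals the max flow.
Path Plant→Bus4→City (+1); total 1.
Path Plant→Sub4→City (+1); total 2.
Path Plant→Sub3→City (+1); total 3.
Path Plant→Bus2→City (+1); total 4.
Path Plant→Sub2→City (+1); total 5.
No residual Plant→City path; max flow = 5.
Certifying cut of size 5: {Plant→Bus2, Plant→Bus4, Plant→Sub2, Plant→Sub3, Plant→Sub4}.

5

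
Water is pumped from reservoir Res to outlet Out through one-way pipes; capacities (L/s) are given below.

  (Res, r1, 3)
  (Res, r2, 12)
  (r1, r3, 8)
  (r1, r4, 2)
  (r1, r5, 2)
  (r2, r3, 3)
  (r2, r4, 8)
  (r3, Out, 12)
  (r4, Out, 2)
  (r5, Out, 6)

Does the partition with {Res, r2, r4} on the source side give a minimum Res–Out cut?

Yes — it is a minimum cut (capacity 8).

Given cut capacity: 3 + 3 + 2 = 8.
Augment Res→r1→r3→Out: bottleneck 3, flow now 3.
Augment Res→r2→r3→Out: bottleneck 3, flow now 6.
Augment Res→r2→r4→Out: bottleneck 2, flow now 8.
No augmenting path remains; maximum flow = 8.
Cut capacity 8 equals the max flow, so it is a minimum cut.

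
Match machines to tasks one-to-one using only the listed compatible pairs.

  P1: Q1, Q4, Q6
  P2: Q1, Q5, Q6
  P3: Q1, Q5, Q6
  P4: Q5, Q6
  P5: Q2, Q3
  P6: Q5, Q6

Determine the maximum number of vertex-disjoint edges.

5

Unit-capacity flow: source→left, listed edges, right→sink; max matching = max flow.
Augmenting path P1→Q1 (+1); matched 1.
Augmenting path P2→Q5 (+1); matched 2.
Augmenting path P3→Q6 (+1); matched 3.
Augmenting path P5→Q2 (+1); matched 4.
Augmenting path P4→Q5→P2→Q1→P1→Q4 (+1); matched 5.
No augmenting path remains; maximum matching = 5.
König certificate: {P1, P5, Q1, Q5, Q6} is a vertex cover of size 5 (every listed pair touches it), so no matching can be larger.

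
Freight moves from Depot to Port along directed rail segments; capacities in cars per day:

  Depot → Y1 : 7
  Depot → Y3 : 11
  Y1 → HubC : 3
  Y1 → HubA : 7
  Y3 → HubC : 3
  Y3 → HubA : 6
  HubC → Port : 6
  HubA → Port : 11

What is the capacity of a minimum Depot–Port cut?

Augment Depot→Y1→HubC→Port: bottleneck 3, flow now 3.
Augment Depot→Y1→HubA→Port: bottleneck 4, flow now 7.
Augment Depot→Y3→HubC→Port: bottleneck 3, flow now 10.
Augment Depot→Y3→HubA→Port: bottleneck 6, flow now 16.
No augmenting path remains; maximum flow = 16.
By max-flow min-cut, the minimum cut capacity equals the max flow.
In the residual graph, reachable from Depot: {Depot, Y3}.
Min-cut edges: Depot→Y1 (7), Y3→HubC (3), Y3→HubA (6); capacity 7 + 3 + 6 = 16.

16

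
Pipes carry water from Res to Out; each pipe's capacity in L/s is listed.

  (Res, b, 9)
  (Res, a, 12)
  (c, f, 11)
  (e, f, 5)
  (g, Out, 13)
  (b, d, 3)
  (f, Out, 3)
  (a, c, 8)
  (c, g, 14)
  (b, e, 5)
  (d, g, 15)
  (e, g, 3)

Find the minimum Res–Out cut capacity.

16

Augment Res→a→c→f→Out: bottleneck 3, flow now 3.
Augment Res→a→c→g→Out: bottleneck 5, flow now 8.
Augment Res→b→d→g→Out: bottleneck 3, flow now 11.
Augment Res→b→e→g→Out: bottleneck 3, flow now 14.
Augment Res→b→e→f→c→g→Out: bottleneck 2, flow now 16. (uses reverse residual edge)
No augmenting path remains; maximum flow = 16.
By max-flow min-cut, the minimum cut capacity equals the max flow.
In the residual graph, reachable from Res: {Res, a, b}.
Min-cut edges: a→c (8), b→d (3), b→e (5); capacity 8 + 3 + 5 = 16.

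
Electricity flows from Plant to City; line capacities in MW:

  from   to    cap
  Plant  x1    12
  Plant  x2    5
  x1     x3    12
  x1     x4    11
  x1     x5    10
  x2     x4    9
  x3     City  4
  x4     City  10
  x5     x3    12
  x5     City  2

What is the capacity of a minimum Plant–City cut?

Augment Plant→x1→x3→City: bottleneck 4, flow now 4.
Augment Plant→x1→x4→City: bottleneck 8, flow now 12.
Augment Plant→x2→x4→City: bottleneck 2, flow now 14.
Augment Plant→x2→x4→x1→x5→City: bottleneck 2, flow now 16. (uses reverse residual edge)
No augmenting path remains; maximum flow = 16.
By max-flow min-cut, the minimum cut capacity equals the max flow.
In the residual graph, reachable from Plant: {Plant, x1, x2, x3, x4, x5}.
Min-cut edges: x3→City (4), x4→City (10), x5→City (2); capacity 4 + 10 + 2 = 16.

16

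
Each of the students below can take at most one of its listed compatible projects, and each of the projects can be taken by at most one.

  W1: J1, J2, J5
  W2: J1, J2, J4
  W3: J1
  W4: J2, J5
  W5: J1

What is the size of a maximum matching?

4

Unit-capacity flow: source→left, listed edges, right→sink; max matching = max flow.
Augmenting path W1→J1 (+1); matched 1.
Augmenting path W2→J2 (+1); matched 2.
Augmenting path W4→J5 (+1); matched 3.
Augmenting path W3→J1→W1→J2→W2→J4 (+1); matched 4.
No augmenting path remains; maximum matching = 4.
König certificate: {W1, W2, W4, J1} is a vertex cover of size 4 (every listed pair touches it), so no matching can be larger.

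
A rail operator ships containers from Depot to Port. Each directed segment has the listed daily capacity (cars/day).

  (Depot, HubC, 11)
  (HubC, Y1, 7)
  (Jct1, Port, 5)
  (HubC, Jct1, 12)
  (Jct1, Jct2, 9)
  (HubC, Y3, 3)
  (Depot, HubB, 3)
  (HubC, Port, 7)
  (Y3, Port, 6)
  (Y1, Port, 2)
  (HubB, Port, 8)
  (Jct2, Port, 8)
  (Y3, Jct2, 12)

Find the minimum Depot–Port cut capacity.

Augment Depot→HubC→Port: bottleneck 7, flow now 7.
Augment Depot→HubB→Port: bottleneck 3, flow now 10.
Augment Depot→HubC→Y3→Port: bottleneck 3, flow now 13.
Augment Depot→HubC→Y1→Port: bottleneck 1, flow now 14.
No augmenting path remains; maximum flow = 14.
By max-flow min-cut, the minimum cut capacity equals the max flow.
In the residual graph, reachable from Depot: {Depot}.
Min-cut edges: Depot→HubC (11), Depot→HubB (3); capacity 11 + 3 = 14.

14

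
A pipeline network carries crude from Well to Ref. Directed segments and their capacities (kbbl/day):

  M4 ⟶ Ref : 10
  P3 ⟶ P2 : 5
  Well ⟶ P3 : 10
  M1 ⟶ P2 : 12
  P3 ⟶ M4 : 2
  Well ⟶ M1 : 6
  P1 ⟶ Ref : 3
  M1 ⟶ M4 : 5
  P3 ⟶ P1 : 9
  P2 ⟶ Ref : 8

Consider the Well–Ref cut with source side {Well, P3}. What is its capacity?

22

Edges leaving {Well, P3}: Well→M1 (6), P3→P1 (9), P3→P2 (5), P3→M4 (2).
Cut capacity = 6 + 9 + 5 + 2 = 22.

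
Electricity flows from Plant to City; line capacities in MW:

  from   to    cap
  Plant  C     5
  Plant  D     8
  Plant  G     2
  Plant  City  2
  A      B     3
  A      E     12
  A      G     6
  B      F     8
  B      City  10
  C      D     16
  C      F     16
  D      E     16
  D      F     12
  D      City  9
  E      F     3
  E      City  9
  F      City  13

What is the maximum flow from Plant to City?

15

Augment Plant→City: bottleneck 2, flow now 2.
Augment Plant→D→City: bottleneck 8, flow now 10.
Augment Plant→C→D→City: bottleneck 1, flow now 11.
Augment Plant→C→F→City: bottleneck 4, flow now 15.
No augmenting path remains; maximum flow = 15.
In the residual graph, reachable from Plant: {Plant, G}.
Min-cut edges: Plant→C (5), Plant→D (8), Plant→City (2); capacity 5 + 8 + 2 = 15.
This cut is saturated, so no flow can exceed 15.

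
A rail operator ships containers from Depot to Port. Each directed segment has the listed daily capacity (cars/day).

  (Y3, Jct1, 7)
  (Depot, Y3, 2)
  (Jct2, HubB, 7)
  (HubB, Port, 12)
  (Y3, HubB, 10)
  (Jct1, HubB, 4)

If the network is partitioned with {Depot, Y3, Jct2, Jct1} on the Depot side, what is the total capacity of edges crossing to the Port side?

21

Edges leaving {Depot, Y3, Jct2, Jct1}: Y3→HubB (10), Jct2→HubB (7), Jct1→HubB (4).
Cut capacity = 10 + 7 + 4 = 21.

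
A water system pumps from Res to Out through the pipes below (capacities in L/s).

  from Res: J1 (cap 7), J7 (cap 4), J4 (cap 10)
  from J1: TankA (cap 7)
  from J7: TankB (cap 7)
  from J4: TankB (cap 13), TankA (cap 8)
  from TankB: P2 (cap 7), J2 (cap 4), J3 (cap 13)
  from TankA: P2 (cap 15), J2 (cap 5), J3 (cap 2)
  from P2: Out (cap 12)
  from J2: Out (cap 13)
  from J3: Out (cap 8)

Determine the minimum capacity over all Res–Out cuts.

21

Augment Res→J1→TankA→P2→Out: bottleneck 7, flow now 7.
Augment Res→J7→TankB→P2→Out: bottleneck 4, flow now 11.
Augment Res→J4→TankB→P2→Out: bottleneck 1, flow now 12.
Augment Res→J4→TankB→J2→Out: bottleneck 4, flow now 16.
Augment Res→J4→TankB→J3→Out: bottleneck 5, flow now 21.
No augmenting path remains; maximum flow = 21.
By max-flow min-cut, the minimum cut capacity equals the max flow.
In the residual graph, reachable from Res: {Res}.
Min-cut edges: Res→J1 (7), Res→J7 (4), Res→J4 (10); capacity 7 + 4 + 10 = 21.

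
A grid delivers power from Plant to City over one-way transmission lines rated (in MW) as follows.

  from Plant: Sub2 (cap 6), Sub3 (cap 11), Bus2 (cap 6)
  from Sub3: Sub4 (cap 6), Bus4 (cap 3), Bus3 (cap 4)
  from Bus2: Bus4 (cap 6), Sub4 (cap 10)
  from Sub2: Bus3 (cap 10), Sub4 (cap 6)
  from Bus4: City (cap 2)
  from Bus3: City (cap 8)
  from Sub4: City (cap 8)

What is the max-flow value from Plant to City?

Augment Plant→Sub3→Bus4→City: bottleneck 2, flow now 2.
Augment Plant→Sub3→Bus3→City: bottleneck 4, flow now 6.
Augment Plant→Sub3→Sub4→City: bottleneck 5, flow now 11.
Augment Plant→Bus2→Sub4→City: bottleneck 3, flow now 14.
Augment Plant→Sub2→Bus3→City: bottleneck 4, flow now 18.
No augmenting path remains; maximum flow = 18.
In the residual graph, reachable from Plant: {Plant, Sub3, Bus2, Sub2, Bus4, Bus3, Sub4}.
Min-cut edges: Bus4→City (2), Bus3→City (8), Sub4→City (8); capacity 2 + 8 + 8 = 18.
This cut is saturated, so no flow can exceed 18.

18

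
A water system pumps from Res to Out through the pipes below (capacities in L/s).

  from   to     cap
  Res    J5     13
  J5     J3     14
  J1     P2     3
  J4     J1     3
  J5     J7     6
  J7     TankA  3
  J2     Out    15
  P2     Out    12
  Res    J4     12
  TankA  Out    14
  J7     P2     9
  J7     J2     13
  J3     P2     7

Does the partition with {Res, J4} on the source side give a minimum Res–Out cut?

Yes — it is a minimum cut (capacity 16).

Given cut capacity: 13 + 3 = 16.
Augment Res→J5→J7→P2→Out: bottleneck 6, flow now 6.
Augment Res→J5→J3→P2→Out: bottleneck 6, flow now 12.
Augment Res→J5→J3→P2→J7→J2→Out: bottleneck 1, flow now 13. (uses reverse residual edge)
Augment Res→J4→J1→P2→J7→J2→Out: bottleneck 3, flow now 16. (uses reverse residual edge)
No augmenting path remains; maximum flow = 16.
Cut capacity 16 equals the max flow, so it is a minimum cut.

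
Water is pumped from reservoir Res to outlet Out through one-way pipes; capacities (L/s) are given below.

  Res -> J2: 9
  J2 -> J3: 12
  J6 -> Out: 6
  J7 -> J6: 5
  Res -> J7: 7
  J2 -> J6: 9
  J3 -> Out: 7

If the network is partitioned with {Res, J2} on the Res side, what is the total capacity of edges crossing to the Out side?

Edges leaving {Res, J2}: Res→J7 (7), J2→J3 (12), J2→J6 (9).
Cut capacity = 7 + 12 + 9 = 28.

28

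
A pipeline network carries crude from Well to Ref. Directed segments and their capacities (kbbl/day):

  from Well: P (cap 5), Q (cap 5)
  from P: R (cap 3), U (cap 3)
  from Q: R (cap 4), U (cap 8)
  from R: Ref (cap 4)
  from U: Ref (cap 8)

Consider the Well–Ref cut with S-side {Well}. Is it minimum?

Given cut capacity: 5 + 5 = 10.
Augment Well→P→R→Ref: bottleneck 3, flow now 3.
Augment Well→P→U→Ref: bottleneck 2, flow now 5.
Augment Well→Q→R→Ref: bottleneck 1, flow now 6.
Augment Well→Q→U→Ref: bottleneck 4, flow now 10.
No augmenting path remains; maximum flow = 10.
Cut capacity 10 equals the max flow, so it is a minimum cut.

Yes — it is a minimum cut (capacity 10).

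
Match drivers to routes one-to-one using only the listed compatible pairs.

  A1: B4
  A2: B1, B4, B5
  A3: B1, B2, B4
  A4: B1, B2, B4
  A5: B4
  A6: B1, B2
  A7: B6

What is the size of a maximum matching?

Unit-capacity flow: source→left, listed edges, right→sink; max matching = max flow.
Augmenting path A1→B4 (+1); matched 1.
Augmenting path A2→B1 (+1); matched 2.
Augmenting path A3→B2 (+1); matched 3.
Augmenting path A7→B6 (+1); matched 4.
Augmenting path A4→B1→A2→B5 (+1); matched 5.
No augmenting path remains; maximum matching = 5.
König certificate: {A2, A7, B1, B2, B4} is a vertex cover of size 5 (every listed pair touches it), so no matching can be larger.

5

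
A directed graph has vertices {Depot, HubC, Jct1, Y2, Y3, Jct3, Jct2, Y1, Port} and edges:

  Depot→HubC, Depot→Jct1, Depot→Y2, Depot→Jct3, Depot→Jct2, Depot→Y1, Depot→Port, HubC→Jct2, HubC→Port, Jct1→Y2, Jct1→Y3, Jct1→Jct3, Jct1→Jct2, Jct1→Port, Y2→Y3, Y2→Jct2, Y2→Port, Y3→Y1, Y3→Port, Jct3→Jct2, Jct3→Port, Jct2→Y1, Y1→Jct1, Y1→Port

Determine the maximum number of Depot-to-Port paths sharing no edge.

7

Assign every edge capacity 1; by Menger, the answer equals the max flow.
Path Depot→Port (+1); total 1.
Path Depot→HubC→Port (+1); total 2.
Path Depot→Jct1→Port (+1); total 3.
Path Depot→Y2→Port (+1); total 4.
Path Depot→Jct3→Port (+1); total 5.
Path Depot→Y1→Port (+1); total 6.
Path Depot→Jct2→Y1→Jct1→Y3→Port (+1); total 7.
No residual Depot→Port path; max flow = 7.
Certifying cut of size 7: {Depot→HubC, Depot→Jct1, Depot→Jct2, Depot→Jct3, Depot→Port, Depot→Y1, Depot→Y2}.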